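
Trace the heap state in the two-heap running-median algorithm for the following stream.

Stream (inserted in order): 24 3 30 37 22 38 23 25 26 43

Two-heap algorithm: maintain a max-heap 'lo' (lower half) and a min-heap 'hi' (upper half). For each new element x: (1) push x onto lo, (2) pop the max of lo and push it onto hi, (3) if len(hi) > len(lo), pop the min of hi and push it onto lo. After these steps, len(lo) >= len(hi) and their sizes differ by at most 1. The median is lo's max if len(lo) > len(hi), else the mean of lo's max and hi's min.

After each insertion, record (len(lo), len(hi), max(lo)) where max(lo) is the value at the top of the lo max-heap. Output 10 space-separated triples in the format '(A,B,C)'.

Answer: (1,0,24) (1,1,3) (2,1,24) (2,2,24) (3,2,24) (3,3,24) (4,3,24) (4,4,24) (5,4,25) (5,5,25)

Derivation:
Step 1: insert 24 -> lo=[24] hi=[] -> (len(lo)=1, len(hi)=0, max(lo)=24)
Step 2: insert 3 -> lo=[3] hi=[24] -> (len(lo)=1, len(hi)=1, max(lo)=3)
Step 3: insert 30 -> lo=[3, 24] hi=[30] -> (len(lo)=2, len(hi)=1, max(lo)=24)
Step 4: insert 37 -> lo=[3, 24] hi=[30, 37] -> (len(lo)=2, len(hi)=2, max(lo)=24)
Step 5: insert 22 -> lo=[3, 22, 24] hi=[30, 37] -> (len(lo)=3, len(hi)=2, max(lo)=24)
Step 6: insert 38 -> lo=[3, 22, 24] hi=[30, 37, 38] -> (len(lo)=3, len(hi)=3, max(lo)=24)
Step 7: insert 23 -> lo=[3, 22, 23, 24] hi=[30, 37, 38] -> (len(lo)=4, len(hi)=3, max(lo)=24)
Step 8: insert 25 -> lo=[3, 22, 23, 24] hi=[25, 30, 37, 38] -> (len(lo)=4, len(hi)=4, max(lo)=24)
Step 9: insert 26 -> lo=[3, 22, 23, 24, 25] hi=[26, 30, 37, 38] -> (len(lo)=5, len(hi)=4, max(lo)=25)
Step 10: insert 43 -> lo=[3, 22, 23, 24, 25] hi=[26, 30, 37, 38, 43] -> (len(lo)=5, len(hi)=5, max(lo)=25)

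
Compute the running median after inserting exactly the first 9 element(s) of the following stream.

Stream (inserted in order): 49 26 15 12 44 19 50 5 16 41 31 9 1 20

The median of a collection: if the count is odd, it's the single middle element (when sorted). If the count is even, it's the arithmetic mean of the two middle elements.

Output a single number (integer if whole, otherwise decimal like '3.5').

Step 1: insert 49 -> lo=[49] (size 1, max 49) hi=[] (size 0) -> median=49
Step 2: insert 26 -> lo=[26] (size 1, max 26) hi=[49] (size 1, min 49) -> median=37.5
Step 3: insert 15 -> lo=[15, 26] (size 2, max 26) hi=[49] (size 1, min 49) -> median=26
Step 4: insert 12 -> lo=[12, 15] (size 2, max 15) hi=[26, 49] (size 2, min 26) -> median=20.5
Step 5: insert 44 -> lo=[12, 15, 26] (size 3, max 26) hi=[44, 49] (size 2, min 44) -> median=26
Step 6: insert 19 -> lo=[12, 15, 19] (size 3, max 19) hi=[26, 44, 49] (size 3, min 26) -> median=22.5
Step 7: insert 50 -> lo=[12, 15, 19, 26] (size 4, max 26) hi=[44, 49, 50] (size 3, min 44) -> median=26
Step 8: insert 5 -> lo=[5, 12, 15, 19] (size 4, max 19) hi=[26, 44, 49, 50] (size 4, min 26) -> median=22.5
Step 9: insert 16 -> lo=[5, 12, 15, 16, 19] (size 5, max 19) hi=[26, 44, 49, 50] (size 4, min 26) -> median=19

Answer: 19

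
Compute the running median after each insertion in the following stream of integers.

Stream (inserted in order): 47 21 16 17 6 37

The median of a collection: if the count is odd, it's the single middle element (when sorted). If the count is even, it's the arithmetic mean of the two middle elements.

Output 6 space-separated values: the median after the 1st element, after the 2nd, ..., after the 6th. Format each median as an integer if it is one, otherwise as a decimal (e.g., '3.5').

Answer: 47 34 21 19 17 19

Derivation:
Step 1: insert 47 -> lo=[47] (size 1, max 47) hi=[] (size 0) -> median=47
Step 2: insert 21 -> lo=[21] (size 1, max 21) hi=[47] (size 1, min 47) -> median=34
Step 3: insert 16 -> lo=[16, 21] (size 2, max 21) hi=[47] (size 1, min 47) -> median=21
Step 4: insert 17 -> lo=[16, 17] (size 2, max 17) hi=[21, 47] (size 2, min 21) -> median=19
Step 5: insert 6 -> lo=[6, 16, 17] (size 3, max 17) hi=[21, 47] (size 2, min 21) -> median=17
Step 6: insert 37 -> lo=[6, 16, 17] (size 3, max 17) hi=[21, 37, 47] (size 3, min 21) -> median=19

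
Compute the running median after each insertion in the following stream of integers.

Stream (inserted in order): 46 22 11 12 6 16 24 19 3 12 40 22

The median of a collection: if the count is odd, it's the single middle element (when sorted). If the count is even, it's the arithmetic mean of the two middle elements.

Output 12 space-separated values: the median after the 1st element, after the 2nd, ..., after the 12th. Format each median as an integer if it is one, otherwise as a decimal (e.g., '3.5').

Answer: 46 34 22 17 12 14 16 17.5 16 14 16 17.5

Derivation:
Step 1: insert 46 -> lo=[46] (size 1, max 46) hi=[] (size 0) -> median=46
Step 2: insert 22 -> lo=[22] (size 1, max 22) hi=[46] (size 1, min 46) -> median=34
Step 3: insert 11 -> lo=[11, 22] (size 2, max 22) hi=[46] (size 1, min 46) -> median=22
Step 4: insert 12 -> lo=[11, 12] (size 2, max 12) hi=[22, 46] (size 2, min 22) -> median=17
Step 5: insert 6 -> lo=[6, 11, 12] (size 3, max 12) hi=[22, 46] (size 2, min 22) -> median=12
Step 6: insert 16 -> lo=[6, 11, 12] (size 3, max 12) hi=[16, 22, 46] (size 3, min 16) -> median=14
Step 7: insert 24 -> lo=[6, 11, 12, 16] (size 4, max 16) hi=[22, 24, 46] (size 3, min 22) -> median=16
Step 8: insert 19 -> lo=[6, 11, 12, 16] (size 4, max 16) hi=[19, 22, 24, 46] (size 4, min 19) -> median=17.5
Step 9: insert 3 -> lo=[3, 6, 11, 12, 16] (size 5, max 16) hi=[19, 22, 24, 46] (size 4, min 19) -> median=16
Step 10: insert 12 -> lo=[3, 6, 11, 12, 12] (size 5, max 12) hi=[16, 19, 22, 24, 46] (size 5, min 16) -> median=14
Step 11: insert 40 -> lo=[3, 6, 11, 12, 12, 16] (size 6, max 16) hi=[19, 22, 24, 40, 46] (size 5, min 19) -> median=16
Step 12: insert 22 -> lo=[3, 6, 11, 12, 12, 16] (size 6, max 16) hi=[19, 22, 22, 24, 40, 46] (size 6, min 19) -> median=17.5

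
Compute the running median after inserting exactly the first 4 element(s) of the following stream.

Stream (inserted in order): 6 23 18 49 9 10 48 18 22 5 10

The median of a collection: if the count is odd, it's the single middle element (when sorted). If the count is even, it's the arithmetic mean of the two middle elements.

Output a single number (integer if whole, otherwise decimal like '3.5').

Step 1: insert 6 -> lo=[6] (size 1, max 6) hi=[] (size 0) -> median=6
Step 2: insert 23 -> lo=[6] (size 1, max 6) hi=[23] (size 1, min 23) -> median=14.5
Step 3: insert 18 -> lo=[6, 18] (size 2, max 18) hi=[23] (size 1, min 23) -> median=18
Step 4: insert 49 -> lo=[6, 18] (size 2, max 18) hi=[23, 49] (size 2, min 23) -> median=20.5

Answer: 20.5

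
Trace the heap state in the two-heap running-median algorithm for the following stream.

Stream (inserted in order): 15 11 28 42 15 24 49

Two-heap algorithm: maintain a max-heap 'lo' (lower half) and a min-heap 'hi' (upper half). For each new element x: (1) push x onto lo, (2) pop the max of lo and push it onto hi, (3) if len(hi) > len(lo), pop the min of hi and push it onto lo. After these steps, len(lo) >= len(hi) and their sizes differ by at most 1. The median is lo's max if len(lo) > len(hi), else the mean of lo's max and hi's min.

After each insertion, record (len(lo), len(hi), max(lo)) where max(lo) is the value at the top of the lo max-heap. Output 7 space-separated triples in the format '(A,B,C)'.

Answer: (1,0,15) (1,1,11) (2,1,15) (2,2,15) (3,2,15) (3,3,15) (4,3,24)

Derivation:
Step 1: insert 15 -> lo=[15] hi=[] -> (len(lo)=1, len(hi)=0, max(lo)=15)
Step 2: insert 11 -> lo=[11] hi=[15] -> (len(lo)=1, len(hi)=1, max(lo)=11)
Step 3: insert 28 -> lo=[11, 15] hi=[28] -> (len(lo)=2, len(hi)=1, max(lo)=15)
Step 4: insert 42 -> lo=[11, 15] hi=[28, 42] -> (len(lo)=2, len(hi)=2, max(lo)=15)
Step 5: insert 15 -> lo=[11, 15, 15] hi=[28, 42] -> (len(lo)=3, len(hi)=2, max(lo)=15)
Step 6: insert 24 -> lo=[11, 15, 15] hi=[24, 28, 42] -> (len(lo)=3, len(hi)=3, max(lo)=15)
Step 7: insert 49 -> lo=[11, 15, 15, 24] hi=[28, 42, 49] -> (len(lo)=4, len(hi)=3, max(lo)=24)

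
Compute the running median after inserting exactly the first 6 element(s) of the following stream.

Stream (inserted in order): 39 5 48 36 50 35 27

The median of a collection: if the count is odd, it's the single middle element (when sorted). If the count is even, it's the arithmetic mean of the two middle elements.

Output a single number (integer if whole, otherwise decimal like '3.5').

Answer: 37.5

Derivation:
Step 1: insert 39 -> lo=[39] (size 1, max 39) hi=[] (size 0) -> median=39
Step 2: insert 5 -> lo=[5] (size 1, max 5) hi=[39] (size 1, min 39) -> median=22
Step 3: insert 48 -> lo=[5, 39] (size 2, max 39) hi=[48] (size 1, min 48) -> median=39
Step 4: insert 36 -> lo=[5, 36] (size 2, max 36) hi=[39, 48] (size 2, min 39) -> median=37.5
Step 5: insert 50 -> lo=[5, 36, 39] (size 3, max 39) hi=[48, 50] (size 2, min 48) -> median=39
Step 6: insert 35 -> lo=[5, 35, 36] (size 3, max 36) hi=[39, 48, 50] (size 3, min 39) -> median=37.5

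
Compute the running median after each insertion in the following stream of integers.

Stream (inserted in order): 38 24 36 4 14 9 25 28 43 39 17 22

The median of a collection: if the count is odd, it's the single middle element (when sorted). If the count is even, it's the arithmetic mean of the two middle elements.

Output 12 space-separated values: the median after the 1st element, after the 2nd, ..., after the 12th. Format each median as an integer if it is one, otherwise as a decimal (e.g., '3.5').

Step 1: insert 38 -> lo=[38] (size 1, max 38) hi=[] (size 0) -> median=38
Step 2: insert 24 -> lo=[24] (size 1, max 24) hi=[38] (size 1, min 38) -> median=31
Step 3: insert 36 -> lo=[24, 36] (size 2, max 36) hi=[38] (size 1, min 38) -> median=36
Step 4: insert 4 -> lo=[4, 24] (size 2, max 24) hi=[36, 38] (size 2, min 36) -> median=30
Step 5: insert 14 -> lo=[4, 14, 24] (size 3, max 24) hi=[36, 38] (size 2, min 36) -> median=24
Step 6: insert 9 -> lo=[4, 9, 14] (size 3, max 14) hi=[24, 36, 38] (size 3, min 24) -> median=19
Step 7: insert 25 -> lo=[4, 9, 14, 24] (size 4, max 24) hi=[25, 36, 38] (size 3, min 25) -> median=24
Step 8: insert 28 -> lo=[4, 9, 14, 24] (size 4, max 24) hi=[25, 28, 36, 38] (size 4, min 25) -> median=24.5
Step 9: insert 43 -> lo=[4, 9, 14, 24, 25] (size 5, max 25) hi=[28, 36, 38, 43] (size 4, min 28) -> median=25
Step 10: insert 39 -> lo=[4, 9, 14, 24, 25] (size 5, max 25) hi=[28, 36, 38, 39, 43] (size 5, min 28) -> median=26.5
Step 11: insert 17 -> lo=[4, 9, 14, 17, 24, 25] (size 6, max 25) hi=[28, 36, 38, 39, 43] (size 5, min 28) -> median=25
Step 12: insert 22 -> lo=[4, 9, 14, 17, 22, 24] (size 6, max 24) hi=[25, 28, 36, 38, 39, 43] (size 6, min 25) -> median=24.5

Answer: 38 31 36 30 24 19 24 24.5 25 26.5 25 24.5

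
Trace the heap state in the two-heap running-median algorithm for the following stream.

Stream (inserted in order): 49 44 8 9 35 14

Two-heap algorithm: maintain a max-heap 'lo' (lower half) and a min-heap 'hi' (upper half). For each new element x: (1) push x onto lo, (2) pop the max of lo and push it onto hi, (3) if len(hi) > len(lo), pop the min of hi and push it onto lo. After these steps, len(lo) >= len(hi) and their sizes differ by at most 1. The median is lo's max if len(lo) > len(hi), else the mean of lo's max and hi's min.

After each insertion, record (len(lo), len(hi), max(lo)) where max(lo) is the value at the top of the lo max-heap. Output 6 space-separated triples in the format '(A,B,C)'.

Step 1: insert 49 -> lo=[49] hi=[] -> (len(lo)=1, len(hi)=0, max(lo)=49)
Step 2: insert 44 -> lo=[44] hi=[49] -> (len(lo)=1, len(hi)=1, max(lo)=44)
Step 3: insert 8 -> lo=[8, 44] hi=[49] -> (len(lo)=2, len(hi)=1, max(lo)=44)
Step 4: insert 9 -> lo=[8, 9] hi=[44, 49] -> (len(lo)=2, len(hi)=2, max(lo)=9)
Step 5: insert 35 -> lo=[8, 9, 35] hi=[44, 49] -> (len(lo)=3, len(hi)=2, max(lo)=35)
Step 6: insert 14 -> lo=[8, 9, 14] hi=[35, 44, 49] -> (len(lo)=3, len(hi)=3, max(lo)=14)

Answer: (1,0,49) (1,1,44) (2,1,44) (2,2,9) (3,2,35) (3,3,14)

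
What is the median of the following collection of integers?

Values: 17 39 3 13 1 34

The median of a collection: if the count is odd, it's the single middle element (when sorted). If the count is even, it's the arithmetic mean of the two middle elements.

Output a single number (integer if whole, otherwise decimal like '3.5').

Step 1: insert 17 -> lo=[17] (size 1, max 17) hi=[] (size 0) -> median=17
Step 2: insert 39 -> lo=[17] (size 1, max 17) hi=[39] (size 1, min 39) -> median=28
Step 3: insert 3 -> lo=[3, 17] (size 2, max 17) hi=[39] (size 1, min 39) -> median=17
Step 4: insert 13 -> lo=[3, 13] (size 2, max 13) hi=[17, 39] (size 2, min 17) -> median=15
Step 5: insert 1 -> lo=[1, 3, 13] (size 3, max 13) hi=[17, 39] (size 2, min 17) -> median=13
Step 6: insert 34 -> lo=[1, 3, 13] (size 3, max 13) hi=[17, 34, 39] (size 3, min 17) -> median=15

Answer: 15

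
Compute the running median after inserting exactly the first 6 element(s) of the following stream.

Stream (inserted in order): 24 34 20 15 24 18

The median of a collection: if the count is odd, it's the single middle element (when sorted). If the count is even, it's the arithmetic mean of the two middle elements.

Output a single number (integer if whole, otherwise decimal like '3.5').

Step 1: insert 24 -> lo=[24] (size 1, max 24) hi=[] (size 0) -> median=24
Step 2: insert 34 -> lo=[24] (size 1, max 24) hi=[34] (size 1, min 34) -> median=29
Step 3: insert 20 -> lo=[20, 24] (size 2, max 24) hi=[34] (size 1, min 34) -> median=24
Step 4: insert 15 -> lo=[15, 20] (size 2, max 20) hi=[24, 34] (size 2, min 24) -> median=22
Step 5: insert 24 -> lo=[15, 20, 24] (size 3, max 24) hi=[24, 34] (size 2, min 24) -> median=24
Step 6: insert 18 -> lo=[15, 18, 20] (size 3, max 20) hi=[24, 24, 34] (size 3, min 24) -> median=22

Answer: 22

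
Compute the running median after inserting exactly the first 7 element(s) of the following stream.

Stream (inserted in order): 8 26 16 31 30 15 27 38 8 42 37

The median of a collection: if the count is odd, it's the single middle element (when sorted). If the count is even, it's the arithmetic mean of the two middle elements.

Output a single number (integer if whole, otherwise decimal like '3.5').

Answer: 26

Derivation:
Step 1: insert 8 -> lo=[8] (size 1, max 8) hi=[] (size 0) -> median=8
Step 2: insert 26 -> lo=[8] (size 1, max 8) hi=[26] (size 1, min 26) -> median=17
Step 3: insert 16 -> lo=[8, 16] (size 2, max 16) hi=[26] (size 1, min 26) -> median=16
Step 4: insert 31 -> lo=[8, 16] (size 2, max 16) hi=[26, 31] (size 2, min 26) -> median=21
Step 5: insert 30 -> lo=[8, 16, 26] (size 3, max 26) hi=[30, 31] (size 2, min 30) -> median=26
Step 6: insert 15 -> lo=[8, 15, 16] (size 3, max 16) hi=[26, 30, 31] (size 3, min 26) -> median=21
Step 7: insert 27 -> lo=[8, 15, 16, 26] (size 4, max 26) hi=[27, 30, 31] (size 3, min 27) -> median=26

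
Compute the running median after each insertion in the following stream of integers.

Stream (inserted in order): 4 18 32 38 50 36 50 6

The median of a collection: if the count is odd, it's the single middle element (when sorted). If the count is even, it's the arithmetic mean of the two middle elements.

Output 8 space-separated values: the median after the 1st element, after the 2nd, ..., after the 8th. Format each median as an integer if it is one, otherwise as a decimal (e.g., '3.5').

Answer: 4 11 18 25 32 34 36 34

Derivation:
Step 1: insert 4 -> lo=[4] (size 1, max 4) hi=[] (size 0) -> median=4
Step 2: insert 18 -> lo=[4] (size 1, max 4) hi=[18] (size 1, min 18) -> median=11
Step 3: insert 32 -> lo=[4, 18] (size 2, max 18) hi=[32] (size 1, min 32) -> median=18
Step 4: insert 38 -> lo=[4, 18] (size 2, max 18) hi=[32, 38] (size 2, min 32) -> median=25
Step 5: insert 50 -> lo=[4, 18, 32] (size 3, max 32) hi=[38, 50] (size 2, min 38) -> median=32
Step 6: insert 36 -> lo=[4, 18, 32] (size 3, max 32) hi=[36, 38, 50] (size 3, min 36) -> median=34
Step 7: insert 50 -> lo=[4, 18, 32, 36] (size 4, max 36) hi=[38, 50, 50] (size 3, min 38) -> median=36
Step 8: insert 6 -> lo=[4, 6, 18, 32] (size 4, max 32) hi=[36, 38, 50, 50] (size 4, min 36) -> median=34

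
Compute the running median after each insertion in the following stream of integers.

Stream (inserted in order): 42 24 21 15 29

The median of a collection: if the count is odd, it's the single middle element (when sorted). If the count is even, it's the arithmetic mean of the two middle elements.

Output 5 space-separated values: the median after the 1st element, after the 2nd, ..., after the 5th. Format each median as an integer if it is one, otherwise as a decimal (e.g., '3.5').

Step 1: insert 42 -> lo=[42] (size 1, max 42) hi=[] (size 0) -> median=42
Step 2: insert 24 -> lo=[24] (size 1, max 24) hi=[42] (size 1, min 42) -> median=33
Step 3: insert 21 -> lo=[21, 24] (size 2, max 24) hi=[42] (size 1, min 42) -> median=24
Step 4: insert 15 -> lo=[15, 21] (size 2, max 21) hi=[24, 42] (size 2, min 24) -> median=22.5
Step 5: insert 29 -> lo=[15, 21, 24] (size 3, max 24) hi=[29, 42] (size 2, min 29) -> median=24

Answer: 42 33 24 22.5 24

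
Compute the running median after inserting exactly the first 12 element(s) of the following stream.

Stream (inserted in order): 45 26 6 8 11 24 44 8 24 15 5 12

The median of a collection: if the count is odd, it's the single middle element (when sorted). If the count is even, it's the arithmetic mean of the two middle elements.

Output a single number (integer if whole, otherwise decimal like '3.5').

Step 1: insert 45 -> lo=[45] (size 1, max 45) hi=[] (size 0) -> median=45
Step 2: insert 26 -> lo=[26] (size 1, max 26) hi=[45] (size 1, min 45) -> median=35.5
Step 3: insert 6 -> lo=[6, 26] (size 2, max 26) hi=[45] (size 1, min 45) -> median=26
Step 4: insert 8 -> lo=[6, 8] (size 2, max 8) hi=[26, 45] (size 2, min 26) -> median=17
Step 5: insert 11 -> lo=[6, 8, 11] (size 3, max 11) hi=[26, 45] (size 2, min 26) -> median=11
Step 6: insert 24 -> lo=[6, 8, 11] (size 3, max 11) hi=[24, 26, 45] (size 3, min 24) -> median=17.5
Step 7: insert 44 -> lo=[6, 8, 11, 24] (size 4, max 24) hi=[26, 44, 45] (size 3, min 26) -> median=24
Step 8: insert 8 -> lo=[6, 8, 8, 11] (size 4, max 11) hi=[24, 26, 44, 45] (size 4, min 24) -> median=17.5
Step 9: insert 24 -> lo=[6, 8, 8, 11, 24] (size 5, max 24) hi=[24, 26, 44, 45] (size 4, min 24) -> median=24
Step 10: insert 15 -> lo=[6, 8, 8, 11, 15] (size 5, max 15) hi=[24, 24, 26, 44, 45] (size 5, min 24) -> median=19.5
Step 11: insert 5 -> lo=[5, 6, 8, 8, 11, 15] (size 6, max 15) hi=[24, 24, 26, 44, 45] (size 5, min 24) -> median=15
Step 12: insert 12 -> lo=[5, 6, 8, 8, 11, 12] (size 6, max 12) hi=[15, 24, 24, 26, 44, 45] (size 6, min 15) -> median=13.5

Answer: 13.5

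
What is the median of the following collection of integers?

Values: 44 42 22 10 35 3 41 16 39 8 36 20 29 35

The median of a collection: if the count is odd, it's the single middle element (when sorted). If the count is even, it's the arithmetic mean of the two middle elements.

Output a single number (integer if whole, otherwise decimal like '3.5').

Answer: 32

Derivation:
Step 1: insert 44 -> lo=[44] (size 1, max 44) hi=[] (size 0) -> median=44
Step 2: insert 42 -> lo=[42] (size 1, max 42) hi=[44] (size 1, min 44) -> median=43
Step 3: insert 22 -> lo=[22, 42] (size 2, max 42) hi=[44] (size 1, min 44) -> median=42
Step 4: insert 10 -> lo=[10, 22] (size 2, max 22) hi=[42, 44] (size 2, min 42) -> median=32
Step 5: insert 35 -> lo=[10, 22, 35] (size 3, max 35) hi=[42, 44] (size 2, min 42) -> median=35
Step 6: insert 3 -> lo=[3, 10, 22] (size 3, max 22) hi=[35, 42, 44] (size 3, min 35) -> median=28.5
Step 7: insert 41 -> lo=[3, 10, 22, 35] (size 4, max 35) hi=[41, 42, 44] (size 3, min 41) -> median=35
Step 8: insert 16 -> lo=[3, 10, 16, 22] (size 4, max 22) hi=[35, 41, 42, 44] (size 4, min 35) -> median=28.5
Step 9: insert 39 -> lo=[3, 10, 16, 22, 35] (size 5, max 35) hi=[39, 41, 42, 44] (size 4, min 39) -> median=35
Step 10: insert 8 -> lo=[3, 8, 10, 16, 22] (size 5, max 22) hi=[35, 39, 41, 42, 44] (size 5, min 35) -> median=28.5
Step 11: insert 36 -> lo=[3, 8, 10, 16, 22, 35] (size 6, max 35) hi=[36, 39, 41, 42, 44] (size 5, min 36) -> median=35
Step 12: insert 20 -> lo=[3, 8, 10, 16, 20, 22] (size 6, max 22) hi=[35, 36, 39, 41, 42, 44] (size 6, min 35) -> median=28.5
Step 13: insert 29 -> lo=[3, 8, 10, 16, 20, 22, 29] (size 7, max 29) hi=[35, 36, 39, 41, 42, 44] (size 6, min 35) -> median=29
Step 14: insert 35 -> lo=[3, 8, 10, 16, 20, 22, 29] (size 7, max 29) hi=[35, 35, 36, 39, 41, 42, 44] (size 7, min 35) -> median=32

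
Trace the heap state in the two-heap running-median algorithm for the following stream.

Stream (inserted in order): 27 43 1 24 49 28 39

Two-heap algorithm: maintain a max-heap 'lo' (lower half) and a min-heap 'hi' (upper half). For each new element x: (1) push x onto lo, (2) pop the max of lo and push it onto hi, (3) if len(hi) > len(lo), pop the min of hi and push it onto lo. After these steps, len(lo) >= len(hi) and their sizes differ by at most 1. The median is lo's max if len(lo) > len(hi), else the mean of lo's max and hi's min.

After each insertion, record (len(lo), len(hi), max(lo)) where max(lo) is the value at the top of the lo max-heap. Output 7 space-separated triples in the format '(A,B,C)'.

Step 1: insert 27 -> lo=[27] hi=[] -> (len(lo)=1, len(hi)=0, max(lo)=27)
Step 2: insert 43 -> lo=[27] hi=[43] -> (len(lo)=1, len(hi)=1, max(lo)=27)
Step 3: insert 1 -> lo=[1, 27] hi=[43] -> (len(lo)=2, len(hi)=1, max(lo)=27)
Step 4: insert 24 -> lo=[1, 24] hi=[27, 43] -> (len(lo)=2, len(hi)=2, max(lo)=24)
Step 5: insert 49 -> lo=[1, 24, 27] hi=[43, 49] -> (len(lo)=3, len(hi)=2, max(lo)=27)
Step 6: insert 28 -> lo=[1, 24, 27] hi=[28, 43, 49] -> (len(lo)=3, len(hi)=3, max(lo)=27)
Step 7: insert 39 -> lo=[1, 24, 27, 28] hi=[39, 43, 49] -> (len(lo)=4, len(hi)=3, max(lo)=28)

Answer: (1,0,27) (1,1,27) (2,1,27) (2,2,24) (3,2,27) (3,3,27) (4,3,28)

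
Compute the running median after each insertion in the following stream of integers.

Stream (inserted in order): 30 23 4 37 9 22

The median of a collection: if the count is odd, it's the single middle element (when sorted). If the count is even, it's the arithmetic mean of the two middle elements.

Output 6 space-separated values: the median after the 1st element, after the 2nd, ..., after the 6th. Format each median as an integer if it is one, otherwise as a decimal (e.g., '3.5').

Step 1: insert 30 -> lo=[30] (size 1, max 30) hi=[] (size 0) -> median=30
Step 2: insert 23 -> lo=[23] (size 1, max 23) hi=[30] (size 1, min 30) -> median=26.5
Step 3: insert 4 -> lo=[4, 23] (size 2, max 23) hi=[30] (size 1, min 30) -> median=23
Step 4: insert 37 -> lo=[4, 23] (size 2, max 23) hi=[30, 37] (size 2, min 30) -> median=26.5
Step 5: insert 9 -> lo=[4, 9, 23] (size 3, max 23) hi=[30, 37] (size 2, min 30) -> median=23
Step 6: insert 22 -> lo=[4, 9, 22] (size 3, max 22) hi=[23, 30, 37] (size 3, min 23) -> median=22.5

Answer: 30 26.5 23 26.5 23 22.5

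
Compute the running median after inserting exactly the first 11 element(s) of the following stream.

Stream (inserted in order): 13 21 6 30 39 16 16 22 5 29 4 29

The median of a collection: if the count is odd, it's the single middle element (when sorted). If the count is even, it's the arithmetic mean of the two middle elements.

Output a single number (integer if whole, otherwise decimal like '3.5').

Answer: 16

Derivation:
Step 1: insert 13 -> lo=[13] (size 1, max 13) hi=[] (size 0) -> median=13
Step 2: insert 21 -> lo=[13] (size 1, max 13) hi=[21] (size 1, min 21) -> median=17
Step 3: insert 6 -> lo=[6, 13] (size 2, max 13) hi=[21] (size 1, min 21) -> median=13
Step 4: insert 30 -> lo=[6, 13] (size 2, max 13) hi=[21, 30] (size 2, min 21) -> median=17
Step 5: insert 39 -> lo=[6, 13, 21] (size 3, max 21) hi=[30, 39] (size 2, min 30) -> median=21
Step 6: insert 16 -> lo=[6, 13, 16] (size 3, max 16) hi=[21, 30, 39] (size 3, min 21) -> median=18.5
Step 7: insert 16 -> lo=[6, 13, 16, 16] (size 4, max 16) hi=[21, 30, 39] (size 3, min 21) -> median=16
Step 8: insert 22 -> lo=[6, 13, 16, 16] (size 4, max 16) hi=[21, 22, 30, 39] (size 4, min 21) -> median=18.5
Step 9: insert 5 -> lo=[5, 6, 13, 16, 16] (size 5, max 16) hi=[21, 22, 30, 39] (size 4, min 21) -> median=16
Step 10: insert 29 -> lo=[5, 6, 13, 16, 16] (size 5, max 16) hi=[21, 22, 29, 30, 39] (size 5, min 21) -> median=18.5
Step 11: insert 4 -> lo=[4, 5, 6, 13, 16, 16] (size 6, max 16) hi=[21, 22, 29, 30, 39] (size 5, min 21) -> median=16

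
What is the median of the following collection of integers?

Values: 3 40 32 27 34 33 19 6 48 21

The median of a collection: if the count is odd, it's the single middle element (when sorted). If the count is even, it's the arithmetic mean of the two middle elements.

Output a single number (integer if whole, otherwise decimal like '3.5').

Step 1: insert 3 -> lo=[3] (size 1, max 3) hi=[] (size 0) -> median=3
Step 2: insert 40 -> lo=[3] (size 1, max 3) hi=[40] (size 1, min 40) -> median=21.5
Step 3: insert 32 -> lo=[3, 32] (size 2, max 32) hi=[40] (size 1, min 40) -> median=32
Step 4: insert 27 -> lo=[3, 27] (size 2, max 27) hi=[32, 40] (size 2, min 32) -> median=29.5
Step 5: insert 34 -> lo=[3, 27, 32] (size 3, max 32) hi=[34, 40] (size 2, min 34) -> median=32
Step 6: insert 33 -> lo=[3, 27, 32] (size 3, max 32) hi=[33, 34, 40] (size 3, min 33) -> median=32.5
Step 7: insert 19 -> lo=[3, 19, 27, 32] (size 4, max 32) hi=[33, 34, 40] (size 3, min 33) -> median=32
Step 8: insert 6 -> lo=[3, 6, 19, 27] (size 4, max 27) hi=[32, 33, 34, 40] (size 4, min 32) -> median=29.5
Step 9: insert 48 -> lo=[3, 6, 19, 27, 32] (size 5, max 32) hi=[33, 34, 40, 48] (size 4, min 33) -> median=32
Step 10: insert 21 -> lo=[3, 6, 19, 21, 27] (size 5, max 27) hi=[32, 33, 34, 40, 48] (size 5, min 32) -> median=29.5

Answer: 29.5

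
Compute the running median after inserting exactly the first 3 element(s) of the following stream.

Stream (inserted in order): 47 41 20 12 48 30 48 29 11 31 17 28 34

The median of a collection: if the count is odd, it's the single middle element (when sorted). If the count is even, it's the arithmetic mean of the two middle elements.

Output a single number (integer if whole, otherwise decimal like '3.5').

Step 1: insert 47 -> lo=[47] (size 1, max 47) hi=[] (size 0) -> median=47
Step 2: insert 41 -> lo=[41] (size 1, max 41) hi=[47] (size 1, min 47) -> median=44
Step 3: insert 20 -> lo=[20, 41] (size 2, max 41) hi=[47] (size 1, min 47) -> median=41

Answer: 41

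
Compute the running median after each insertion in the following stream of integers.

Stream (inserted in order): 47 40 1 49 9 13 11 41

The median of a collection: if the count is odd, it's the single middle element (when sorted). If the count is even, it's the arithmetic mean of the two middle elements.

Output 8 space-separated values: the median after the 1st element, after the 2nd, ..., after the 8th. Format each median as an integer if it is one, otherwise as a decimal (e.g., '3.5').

Step 1: insert 47 -> lo=[47] (size 1, max 47) hi=[] (size 0) -> median=47
Step 2: insert 40 -> lo=[40] (size 1, max 40) hi=[47] (size 1, min 47) -> median=43.5
Step 3: insert 1 -> lo=[1, 40] (size 2, max 40) hi=[47] (size 1, min 47) -> median=40
Step 4: insert 49 -> lo=[1, 40] (size 2, max 40) hi=[47, 49] (size 2, min 47) -> median=43.5
Step 5: insert 9 -> lo=[1, 9, 40] (size 3, max 40) hi=[47, 49] (size 2, min 47) -> median=40
Step 6: insert 13 -> lo=[1, 9, 13] (size 3, max 13) hi=[40, 47, 49] (size 3, min 40) -> median=26.5
Step 7: insert 11 -> lo=[1, 9, 11, 13] (size 4, max 13) hi=[40, 47, 49] (size 3, min 40) -> median=13
Step 8: insert 41 -> lo=[1, 9, 11, 13] (size 4, max 13) hi=[40, 41, 47, 49] (size 4, min 40) -> median=26.5

Answer: 47 43.5 40 43.5 40 26.5 13 26.5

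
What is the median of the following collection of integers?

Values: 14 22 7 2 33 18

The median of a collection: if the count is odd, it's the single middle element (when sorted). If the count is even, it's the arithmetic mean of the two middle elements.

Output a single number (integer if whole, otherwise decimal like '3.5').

Answer: 16

Derivation:
Step 1: insert 14 -> lo=[14] (size 1, max 14) hi=[] (size 0) -> median=14
Step 2: insert 22 -> lo=[14] (size 1, max 14) hi=[22] (size 1, min 22) -> median=18
Step 3: insert 7 -> lo=[7, 14] (size 2, max 14) hi=[22] (size 1, min 22) -> median=14
Step 4: insert 2 -> lo=[2, 7] (size 2, max 7) hi=[14, 22] (size 2, min 14) -> median=10.5
Step 5: insert 33 -> lo=[2, 7, 14] (size 3, max 14) hi=[22, 33] (size 2, min 22) -> median=14
Step 6: insert 18 -> lo=[2, 7, 14] (size 3, max 14) hi=[18, 22, 33] (size 3, min 18) -> median=16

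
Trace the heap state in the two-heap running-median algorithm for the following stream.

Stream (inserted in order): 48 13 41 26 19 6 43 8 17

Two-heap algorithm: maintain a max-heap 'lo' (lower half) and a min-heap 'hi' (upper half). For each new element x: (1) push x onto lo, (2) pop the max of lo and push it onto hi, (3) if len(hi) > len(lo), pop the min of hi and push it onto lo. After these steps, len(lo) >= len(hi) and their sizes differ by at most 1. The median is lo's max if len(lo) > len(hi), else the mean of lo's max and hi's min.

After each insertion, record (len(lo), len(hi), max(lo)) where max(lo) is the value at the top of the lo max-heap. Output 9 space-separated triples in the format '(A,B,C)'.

Step 1: insert 48 -> lo=[48] hi=[] -> (len(lo)=1, len(hi)=0, max(lo)=48)
Step 2: insert 13 -> lo=[13] hi=[48] -> (len(lo)=1, len(hi)=1, max(lo)=13)
Step 3: insert 41 -> lo=[13, 41] hi=[48] -> (len(lo)=2, len(hi)=1, max(lo)=41)
Step 4: insert 26 -> lo=[13, 26] hi=[41, 48] -> (len(lo)=2, len(hi)=2, max(lo)=26)
Step 5: insert 19 -> lo=[13, 19, 26] hi=[41, 48] -> (len(lo)=3, len(hi)=2, max(lo)=26)
Step 6: insert 6 -> lo=[6, 13, 19] hi=[26, 41, 48] -> (len(lo)=3, len(hi)=3, max(lo)=19)
Step 7: insert 43 -> lo=[6, 13, 19, 26] hi=[41, 43, 48] -> (len(lo)=4, len(hi)=3, max(lo)=26)
Step 8: insert 8 -> lo=[6, 8, 13, 19] hi=[26, 41, 43, 48] -> (len(lo)=4, len(hi)=4, max(lo)=19)
Step 9: insert 17 -> lo=[6, 8, 13, 17, 19] hi=[26, 41, 43, 48] -> (len(lo)=5, len(hi)=4, max(lo)=19)

Answer: (1,0,48) (1,1,13) (2,1,41) (2,2,26) (3,2,26) (3,3,19) (4,3,26) (4,4,19) (5,4,19)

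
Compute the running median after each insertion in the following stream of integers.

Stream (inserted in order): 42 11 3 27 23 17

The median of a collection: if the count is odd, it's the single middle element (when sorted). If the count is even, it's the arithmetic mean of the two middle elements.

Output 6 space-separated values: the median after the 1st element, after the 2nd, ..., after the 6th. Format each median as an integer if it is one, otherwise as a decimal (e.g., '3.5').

Step 1: insert 42 -> lo=[42] (size 1, max 42) hi=[] (size 0) -> median=42
Step 2: insert 11 -> lo=[11] (size 1, max 11) hi=[42] (size 1, min 42) -> median=26.5
Step 3: insert 3 -> lo=[3, 11] (size 2, max 11) hi=[42] (size 1, min 42) -> median=11
Step 4: insert 27 -> lo=[3, 11] (size 2, max 11) hi=[27, 42] (size 2, min 27) -> median=19
Step 5: insert 23 -> lo=[3, 11, 23] (size 3, max 23) hi=[27, 42] (size 2, min 27) -> median=23
Step 6: insert 17 -> lo=[3, 11, 17] (size 3, max 17) hi=[23, 27, 42] (size 3, min 23) -> median=20

Answer: 42 26.5 11 19 23 20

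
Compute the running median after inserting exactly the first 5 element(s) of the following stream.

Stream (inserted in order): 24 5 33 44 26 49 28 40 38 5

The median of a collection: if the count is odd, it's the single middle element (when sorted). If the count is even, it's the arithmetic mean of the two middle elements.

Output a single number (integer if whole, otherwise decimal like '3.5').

Step 1: insert 24 -> lo=[24] (size 1, max 24) hi=[] (size 0) -> median=24
Step 2: insert 5 -> lo=[5] (size 1, max 5) hi=[24] (size 1, min 24) -> median=14.5
Step 3: insert 33 -> lo=[5, 24] (size 2, max 24) hi=[33] (size 1, min 33) -> median=24
Step 4: insert 44 -> lo=[5, 24] (size 2, max 24) hi=[33, 44] (size 2, min 33) -> median=28.5
Step 5: insert 26 -> lo=[5, 24, 26] (size 3, max 26) hi=[33, 44] (size 2, min 33) -> median=26

Answer: 26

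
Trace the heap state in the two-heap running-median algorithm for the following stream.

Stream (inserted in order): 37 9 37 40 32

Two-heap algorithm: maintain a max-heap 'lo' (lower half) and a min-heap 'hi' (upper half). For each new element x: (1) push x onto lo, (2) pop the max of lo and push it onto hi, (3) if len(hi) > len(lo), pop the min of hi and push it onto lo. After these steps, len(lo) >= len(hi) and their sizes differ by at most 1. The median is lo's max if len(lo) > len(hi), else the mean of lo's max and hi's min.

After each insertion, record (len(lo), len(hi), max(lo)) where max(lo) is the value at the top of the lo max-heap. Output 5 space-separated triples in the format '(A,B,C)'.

Answer: (1,0,37) (1,1,9) (2,1,37) (2,2,37) (3,2,37)

Derivation:
Step 1: insert 37 -> lo=[37] hi=[] -> (len(lo)=1, len(hi)=0, max(lo)=37)
Step 2: insert 9 -> lo=[9] hi=[37] -> (len(lo)=1, len(hi)=1, max(lo)=9)
Step 3: insert 37 -> lo=[9, 37] hi=[37] -> (len(lo)=2, len(hi)=1, max(lo)=37)
Step 4: insert 40 -> lo=[9, 37] hi=[37, 40] -> (len(lo)=2, len(hi)=2, max(lo)=37)
Step 5: insert 32 -> lo=[9, 32, 37] hi=[37, 40] -> (len(lo)=3, len(hi)=2, max(lo)=37)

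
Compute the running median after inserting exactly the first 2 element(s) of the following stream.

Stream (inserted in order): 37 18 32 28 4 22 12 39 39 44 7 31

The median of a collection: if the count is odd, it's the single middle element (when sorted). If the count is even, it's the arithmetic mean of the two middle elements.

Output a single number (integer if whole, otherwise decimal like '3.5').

Answer: 27.5

Derivation:
Step 1: insert 37 -> lo=[37] (size 1, max 37) hi=[] (size 0) -> median=37
Step 2: insert 18 -> lo=[18] (size 1, max 18) hi=[37] (size 1, min 37) -> median=27.5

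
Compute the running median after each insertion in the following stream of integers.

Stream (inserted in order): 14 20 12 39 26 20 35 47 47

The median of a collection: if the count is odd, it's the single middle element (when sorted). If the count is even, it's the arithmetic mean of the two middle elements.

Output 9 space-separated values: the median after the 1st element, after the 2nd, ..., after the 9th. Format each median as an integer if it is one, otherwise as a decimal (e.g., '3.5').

Answer: 14 17 14 17 20 20 20 23 26

Derivation:
Step 1: insert 14 -> lo=[14] (size 1, max 14) hi=[] (size 0) -> median=14
Step 2: insert 20 -> lo=[14] (size 1, max 14) hi=[20] (size 1, min 20) -> median=17
Step 3: insert 12 -> lo=[12, 14] (size 2, max 14) hi=[20] (size 1, min 20) -> median=14
Step 4: insert 39 -> lo=[12, 14] (size 2, max 14) hi=[20, 39] (size 2, min 20) -> median=17
Step 5: insert 26 -> lo=[12, 14, 20] (size 3, max 20) hi=[26, 39] (size 2, min 26) -> median=20
Step 6: insert 20 -> lo=[12, 14, 20] (size 3, max 20) hi=[20, 26, 39] (size 3, min 20) -> median=20
Step 7: insert 35 -> lo=[12, 14, 20, 20] (size 4, max 20) hi=[26, 35, 39] (size 3, min 26) -> median=20
Step 8: insert 47 -> lo=[12, 14, 20, 20] (size 4, max 20) hi=[26, 35, 39, 47] (size 4, min 26) -> median=23
Step 9: insert 47 -> lo=[12, 14, 20, 20, 26] (size 5, max 26) hi=[35, 39, 47, 47] (size 4, min 35) -> median=26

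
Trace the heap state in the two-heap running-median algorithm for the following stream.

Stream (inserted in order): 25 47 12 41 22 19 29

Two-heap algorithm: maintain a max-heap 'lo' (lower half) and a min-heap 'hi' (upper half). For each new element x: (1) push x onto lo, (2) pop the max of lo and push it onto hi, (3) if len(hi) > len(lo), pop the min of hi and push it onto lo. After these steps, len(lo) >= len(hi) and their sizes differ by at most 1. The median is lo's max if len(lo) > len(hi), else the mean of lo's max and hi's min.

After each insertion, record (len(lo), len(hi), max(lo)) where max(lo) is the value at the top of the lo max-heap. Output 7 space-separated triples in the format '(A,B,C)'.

Answer: (1,0,25) (1,1,25) (2,1,25) (2,2,25) (3,2,25) (3,3,22) (4,3,25)

Derivation:
Step 1: insert 25 -> lo=[25] hi=[] -> (len(lo)=1, len(hi)=0, max(lo)=25)
Step 2: insert 47 -> lo=[25] hi=[47] -> (len(lo)=1, len(hi)=1, max(lo)=25)
Step 3: insert 12 -> lo=[12, 25] hi=[47] -> (len(lo)=2, len(hi)=1, max(lo)=25)
Step 4: insert 41 -> lo=[12, 25] hi=[41, 47] -> (len(lo)=2, len(hi)=2, max(lo)=25)
Step 5: insert 22 -> lo=[12, 22, 25] hi=[41, 47] -> (len(lo)=3, len(hi)=2, max(lo)=25)
Step 6: insert 19 -> lo=[12, 19, 22] hi=[25, 41, 47] -> (len(lo)=3, len(hi)=3, max(lo)=22)
Step 7: insert 29 -> lo=[12, 19, 22, 25] hi=[29, 41, 47] -> (len(lo)=4, len(hi)=3, max(lo)=25)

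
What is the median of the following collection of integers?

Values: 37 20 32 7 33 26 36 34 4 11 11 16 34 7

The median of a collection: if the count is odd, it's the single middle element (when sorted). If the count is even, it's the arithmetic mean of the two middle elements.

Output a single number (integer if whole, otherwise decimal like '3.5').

Answer: 23

Derivation:
Step 1: insert 37 -> lo=[37] (size 1, max 37) hi=[] (size 0) -> median=37
Step 2: insert 20 -> lo=[20] (size 1, max 20) hi=[37] (size 1, min 37) -> median=28.5
Step 3: insert 32 -> lo=[20, 32] (size 2, max 32) hi=[37] (size 1, min 37) -> median=32
Step 4: insert 7 -> lo=[7, 20] (size 2, max 20) hi=[32, 37] (size 2, min 32) -> median=26
Step 5: insert 33 -> lo=[7, 20, 32] (size 3, max 32) hi=[33, 37] (size 2, min 33) -> median=32
Step 6: insert 26 -> lo=[7, 20, 26] (size 3, max 26) hi=[32, 33, 37] (size 3, min 32) -> median=29
Step 7: insert 36 -> lo=[7, 20, 26, 32] (size 4, max 32) hi=[33, 36, 37] (size 3, min 33) -> median=32
Step 8: insert 34 -> lo=[7, 20, 26, 32] (size 4, max 32) hi=[33, 34, 36, 37] (size 4, min 33) -> median=32.5
Step 9: insert 4 -> lo=[4, 7, 20, 26, 32] (size 5, max 32) hi=[33, 34, 36, 37] (size 4, min 33) -> median=32
Step 10: insert 11 -> lo=[4, 7, 11, 20, 26] (size 5, max 26) hi=[32, 33, 34, 36, 37] (size 5, min 32) -> median=29
Step 11: insert 11 -> lo=[4, 7, 11, 11, 20, 26] (size 6, max 26) hi=[32, 33, 34, 36, 37] (size 5, min 32) -> median=26
Step 12: insert 16 -> lo=[4, 7, 11, 11, 16, 20] (size 6, max 20) hi=[26, 32, 33, 34, 36, 37] (size 6, min 26) -> median=23
Step 13: insert 34 -> lo=[4, 7, 11, 11, 16, 20, 26] (size 7, max 26) hi=[32, 33, 34, 34, 36, 37] (size 6, min 32) -> median=26
Step 14: insert 7 -> lo=[4, 7, 7, 11, 11, 16, 20] (size 7, max 20) hi=[26, 32, 33, 34, 34, 36, 37] (size 7, min 26) -> median=23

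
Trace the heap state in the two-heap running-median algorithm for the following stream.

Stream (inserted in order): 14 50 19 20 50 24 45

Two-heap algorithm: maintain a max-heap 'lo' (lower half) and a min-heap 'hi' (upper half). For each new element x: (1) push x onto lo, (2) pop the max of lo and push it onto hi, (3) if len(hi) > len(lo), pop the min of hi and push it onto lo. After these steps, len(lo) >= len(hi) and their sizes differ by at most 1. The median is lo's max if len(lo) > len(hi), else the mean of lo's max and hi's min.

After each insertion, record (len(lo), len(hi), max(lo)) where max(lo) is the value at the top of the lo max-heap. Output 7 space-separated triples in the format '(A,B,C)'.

Answer: (1,0,14) (1,1,14) (2,1,19) (2,2,19) (3,2,20) (3,3,20) (4,3,24)

Derivation:
Step 1: insert 14 -> lo=[14] hi=[] -> (len(lo)=1, len(hi)=0, max(lo)=14)
Step 2: insert 50 -> lo=[14] hi=[50] -> (len(lo)=1, len(hi)=1, max(lo)=14)
Step 3: insert 19 -> lo=[14, 19] hi=[50] -> (len(lo)=2, len(hi)=1, max(lo)=19)
Step 4: insert 20 -> lo=[14, 19] hi=[20, 50] -> (len(lo)=2, len(hi)=2, max(lo)=19)
Step 5: insert 50 -> lo=[14, 19, 20] hi=[50, 50] -> (len(lo)=3, len(hi)=2, max(lo)=20)
Step 6: insert 24 -> lo=[14, 19, 20] hi=[24, 50, 50] -> (len(lo)=3, len(hi)=3, max(lo)=20)
Step 7: insert 45 -> lo=[14, 19, 20, 24] hi=[45, 50, 50] -> (len(lo)=4, len(hi)=3, max(lo)=24)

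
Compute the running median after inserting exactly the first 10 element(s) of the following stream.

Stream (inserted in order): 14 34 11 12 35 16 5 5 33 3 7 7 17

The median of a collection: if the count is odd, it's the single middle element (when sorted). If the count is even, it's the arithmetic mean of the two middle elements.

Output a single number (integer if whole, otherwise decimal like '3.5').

Answer: 13

Derivation:
Step 1: insert 14 -> lo=[14] (size 1, max 14) hi=[] (size 0) -> median=14
Step 2: insert 34 -> lo=[14] (size 1, max 14) hi=[34] (size 1, min 34) -> median=24
Step 3: insert 11 -> lo=[11, 14] (size 2, max 14) hi=[34] (size 1, min 34) -> median=14
Step 4: insert 12 -> lo=[11, 12] (size 2, max 12) hi=[14, 34] (size 2, min 14) -> median=13
Step 5: insert 35 -> lo=[11, 12, 14] (size 3, max 14) hi=[34, 35] (size 2, min 34) -> median=14
Step 6: insert 16 -> lo=[11, 12, 14] (size 3, max 14) hi=[16, 34, 35] (size 3, min 16) -> median=15
Step 7: insert 5 -> lo=[5, 11, 12, 14] (size 4, max 14) hi=[16, 34, 35] (size 3, min 16) -> median=14
Step 8: insert 5 -> lo=[5, 5, 11, 12] (size 4, max 12) hi=[14, 16, 34, 35] (size 4, min 14) -> median=13
Step 9: insert 33 -> lo=[5, 5, 11, 12, 14] (size 5, max 14) hi=[16, 33, 34, 35] (size 4, min 16) -> median=14
Step 10: insert 3 -> lo=[3, 5, 5, 11, 12] (size 5, max 12) hi=[14, 16, 33, 34, 35] (size 5, min 14) -> median=13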